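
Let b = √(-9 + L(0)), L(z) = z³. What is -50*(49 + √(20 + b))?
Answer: -2450 - 50*√(20 + 3*I) ≈ -2674.2 - 16.724*I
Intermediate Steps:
b = 3*I (b = √(-9 + 0³) = √(-9 + 0) = √(-9) = 3*I ≈ 3.0*I)
-50*(49 + √(20 + b)) = -50*(49 + √(20 + 3*I)) = -2450 - 50*√(20 + 3*I)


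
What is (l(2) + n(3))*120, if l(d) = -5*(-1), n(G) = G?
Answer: 960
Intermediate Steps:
l(d) = 5
(l(2) + n(3))*120 = (5 + 3)*120 = 8*120 = 960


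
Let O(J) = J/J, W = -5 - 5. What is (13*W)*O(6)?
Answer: -130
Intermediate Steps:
W = -10
O(J) = 1
(13*W)*O(6) = (13*(-10))*1 = -130*1 = -130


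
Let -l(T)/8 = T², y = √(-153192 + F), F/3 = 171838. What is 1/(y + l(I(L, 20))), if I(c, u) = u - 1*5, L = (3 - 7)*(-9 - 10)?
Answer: -100/159871 - √40258/959226 ≈ -0.00083468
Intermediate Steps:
F = 515514 (F = 3*171838 = 515514)
L = 76 (L = -4*(-19) = 76)
I(c, u) = -5 + u (I(c, u) = u - 5 = -5 + u)
y = 3*√40258 (y = √(-153192 + 515514) = √362322 = 3*√40258 ≈ 601.93)
l(T) = -8*T²
1/(y + l(I(L, 20))) = 1/(3*√40258 - 8*(-5 + 20)²) = 1/(3*√40258 - 8*15²) = 1/(3*√40258 - 8*225) = 1/(3*√40258 - 1800) = 1/(-1800 + 3*√40258)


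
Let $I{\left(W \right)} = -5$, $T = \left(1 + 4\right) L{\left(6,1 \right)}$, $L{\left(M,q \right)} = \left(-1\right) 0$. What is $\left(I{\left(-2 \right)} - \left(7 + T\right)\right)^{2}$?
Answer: $144$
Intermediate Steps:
$L{\left(M,q \right)} = 0$
$T = 0$ ($T = \left(1 + 4\right) 0 = 5 \cdot 0 = 0$)
$\left(I{\left(-2 \right)} - \left(7 + T\right)\right)^{2} = \left(-5 - 7\right)^{2} = \left(-12\right)^{2} = 144$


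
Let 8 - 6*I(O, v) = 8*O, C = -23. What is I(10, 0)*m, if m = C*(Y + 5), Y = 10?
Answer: 4140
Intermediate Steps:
I(O, v) = 4/3 - 4*O/3
m = -345 (m = -23*(10 + 5) = -23*15 = -345)
I(10, 0)*m = (4/3 - 4/3*10)*(-345) = (4/3 - 40/3)*(-345) = -12*(-345) = 4140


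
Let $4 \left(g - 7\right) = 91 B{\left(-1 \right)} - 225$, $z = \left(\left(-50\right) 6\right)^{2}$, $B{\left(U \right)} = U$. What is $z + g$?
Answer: $89928$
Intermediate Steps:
$z = 90000$ ($z = \left(-300\right)^{2} = 90000$)
$g = -72$ ($g = 7 + \frac{91 \left(-1\right) - 225}{4} = 7 + \frac{-91 - 225}{4} = 7 + \frac{1}{4} \left(-316\right) = 7 - 79 = -72$)
$z + g = 90000 - 72 = 89928$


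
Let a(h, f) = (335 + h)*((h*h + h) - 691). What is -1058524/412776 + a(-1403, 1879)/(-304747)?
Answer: 216629274494123/31448061918 ≈ 6888.5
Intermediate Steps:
a(h, f) = (335 + h)*(-691 + h + h²) (a(h, f) = (335 + h)*((h² + h) - 691) = (335 + h)*((h + h²) - 691) = (335 + h)*(-691 + h + h²))
-1058524/412776 + a(-1403, 1879)/(-304747) = -1058524/412776 + (-231485 + (-1403)³ - 356*(-1403) + 336*(-1403)²)/(-304747) = -1058524*1/412776 + (-231485 - 2761677827 + 499468 + 336*1968409)*(-1/304747) = -264631/103194 + (-231485 - 2761677827 + 499468 + 661385424)*(-1/304747) = -264631/103194 - 2100024420*(-1/304747) = -264631/103194 + 2100024420/304747 = 216629274494123/31448061918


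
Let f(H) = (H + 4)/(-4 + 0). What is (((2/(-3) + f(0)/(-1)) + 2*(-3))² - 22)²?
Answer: 8281/81 ≈ 102.23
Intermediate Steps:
f(H) = -1 - H/4 (f(H) = (4 + H)/(-4) = (4 + H)*(-¼) = -1 - H/4)
(((2/(-3) + f(0)/(-1)) + 2*(-3))² - 22)² = (((2/(-3) + (-1 - ¼*0)/(-1)) + 2*(-3))² - 22)² = (((2*(-⅓) + (-1 + 0)*(-1)) - 6)² - 22)² = (((-⅔ - 1*(-1)) - 6)² - 22)² = (((-⅔ + 1) - 6)² - 22)² = ((⅓ - 6)² - 22)² = ((-17/3)² - 22)² = (289/9 - 22)² = (91/9)² = 8281/81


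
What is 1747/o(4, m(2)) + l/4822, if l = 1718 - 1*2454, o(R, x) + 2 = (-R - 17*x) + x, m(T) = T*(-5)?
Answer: 4155345/371294 ≈ 11.192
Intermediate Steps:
m(T) = -5*T
o(R, x) = -2 - R - 16*x (o(R, x) = -2 + ((-R - 17*x) + x) = -2 + (-R - 16*x) = -2 - R - 16*x)
l = -736 (l = 1718 - 2454 = -736)
1747/o(4, m(2)) + l/4822 = 1747/(-2 - 1*4 - (-80)*2) - 736/4822 = 1747/(-2 - 4 - 16*(-10)) - 736*1/4822 = 1747/(-2 - 4 + 160) - 368/2411 = 1747/154 - 368/2411 = 4155345/371294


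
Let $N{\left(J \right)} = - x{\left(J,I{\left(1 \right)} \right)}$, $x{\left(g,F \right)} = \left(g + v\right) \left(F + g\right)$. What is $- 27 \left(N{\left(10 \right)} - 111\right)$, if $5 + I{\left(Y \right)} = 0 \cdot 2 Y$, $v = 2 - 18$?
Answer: $2187$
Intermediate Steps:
$v = -16$ ($v = 2 - 18 = -16$)
$I{\left(Y \right)} = -5$ ($I{\left(Y \right)} = -5 + 0 \cdot 2 Y = -5 + 0 Y = -5 + 0 = -5$)
$x{\left(g,F \right)} = \left(-16 + g\right) \left(F + g\right)$ ($x{\left(g,F \right)} = \left(g - 16\right) \left(F + g\right) = \left(-16 + g\right) \left(F + g\right)$)
$N{\left(J \right)} = -80 - J^{2} + 21 J$ ($N{\left(J \right)} = - (J^{2} - -80 - 16 J - 5 J) = - (J^{2} + 80 - 16 J - 5 J) = - (80 + J^{2} - 21 J) = -80 - J^{2} + 21 J$)
$- 27 \left(N{\left(10 \right)} - 111\right) = - 27 \left(\left(-80 - 10^{2} + 21 \cdot 10\right) - 111\right) = - 27 \left(\left(-80 - 100 + 210\right) - 111\right) = - 27 \left(30 - 111\right) = \left(-27\right) \left(-81\right) = 2187$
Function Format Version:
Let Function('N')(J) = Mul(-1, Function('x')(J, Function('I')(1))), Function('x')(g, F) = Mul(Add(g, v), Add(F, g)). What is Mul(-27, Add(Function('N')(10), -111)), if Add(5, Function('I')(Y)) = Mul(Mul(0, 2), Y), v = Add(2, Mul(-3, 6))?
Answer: 2187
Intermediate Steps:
v = -16 (v = Add(2, -18) = -16)
Function('I')(Y) = -5 (Function('I')(Y) = Add(-5, Mul(Mul(0, 2), Y)) = Add(-5, Mul(0, Y)) = Add(-5, 0) = -5)
Function('x')(g, F) = Mul(Add(-16, g), Add(F, g)) (Function('x')(g, F) = Mul(Add(g, -16), Add(F, g)) = Mul(Add(-16, g), Add(F, g)))
Function('N')(J) = Add(-80, Mul(-1, Pow(J, 2)), Mul(21, J)) (Function('N')(J) = Mul(-1, Add(Pow(J, 2), Mul(-16, -5), Mul(-16, J), Mul(-5, J))) = Mul(-1, Add(Pow(J, 2), 80, Mul(-16, J), Mul(-5, J))) = Mul(-1, Add(80, Pow(J, 2), Mul(-21, J))) = Add(-80, Mul(-1, Pow(J, 2)), Mul(21, J)))
Mul(-27, Add(Function('N')(10), -111)) = Mul(-27, Add(Add(-80, Mul(-1, Pow(10, 2)), Mul(21, 10)), -111)) = Mul(-27, Add(Add(-80, Mul(-1, 100), 210), -111)) = Mul(-27, Add(Add(-80, -100, 210), -111)) = Mul(-27, Add(30, -111)) = Mul(-27, -81) = 2187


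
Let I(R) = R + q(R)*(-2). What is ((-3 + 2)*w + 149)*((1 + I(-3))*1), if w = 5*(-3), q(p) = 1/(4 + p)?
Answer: -656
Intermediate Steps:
w = -15
I(R) = R - 2/(4 + R)
((-3 + 2)*w + 149)*((1 + I(-3))*1) = ((-3 + 2)*(-15) + 149)*((1 + (-2 - 3*(4 - 3))/(4 - 3))*1) = (-1*(-15) + 149)*((1 + (-2 - 3*1)/1)*1) = (15 + 149)*((1 + 1*(-2 - 3))*1) = 164*((1 + 1*(-5))*1) = 164*((1 - 5)*1) = 164*(-4*1) = 164*(-4) = -656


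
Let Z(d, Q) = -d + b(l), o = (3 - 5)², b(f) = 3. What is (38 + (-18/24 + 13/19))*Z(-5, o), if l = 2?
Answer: 5766/19 ≈ 303.47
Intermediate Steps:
o = 4 (o = (-2)² = 4)
Z(d, Q) = 3 - d (Z(d, Q) = -d + 3 = 3 - d)
(38 + (-18/24 + 13/19))*Z(-5, o) = (38 + (-18/24 + 13/19))*(3 - 1*(-5)) = (38 + (-18*1/24 + 13*(1/19)))*(3 + 5) = (38 + (-¾ + 13/19))*8 = (38 - 5/76)*8 = (2883/76)*8 = 5766/19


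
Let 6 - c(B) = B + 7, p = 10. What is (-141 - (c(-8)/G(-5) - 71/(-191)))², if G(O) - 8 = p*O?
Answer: 26186036041/1313316 ≈ 19939.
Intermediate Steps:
c(B) = -1 - B (c(B) = 6 - (B + 7) = 6 - (7 + B) = 6 + (-7 - B) = -1 - B)
G(O) = 8 + 10*O
(-141 - (c(-8)/G(-5) - 71/(-191)))² = (-141 - ((-1 - 1*(-8))/(8 + 10*(-5)) - 71/(-191)))² = (-141 - ((-1 + 8)/(8 - 50) - 71*(-1/191)))² = (-141 - (7/(-42) + 71/191))² = (-141 - (7*(-1/42) + 71/191))² = (-141 - (-⅙ + 71/191))² = (-141 - 1*235/1146)² = (-141 - 235/1146)² = (-161821/1146)² = 26186036041/1313316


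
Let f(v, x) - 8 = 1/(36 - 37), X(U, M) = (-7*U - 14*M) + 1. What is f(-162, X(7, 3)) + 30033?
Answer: 30040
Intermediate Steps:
X(U, M) = 1 - 14*M - 7*U (X(U, M) = (-14*M - 7*U) + 1 = 1 - 14*M - 7*U)
f(v, x) = 7 (f(v, x) = 8 + 1/(36 - 37) = 8 + 1/(-1) = 8 - 1 = 7)
f(-162, X(7, 3)) + 30033 = 7 + 30033 = 30040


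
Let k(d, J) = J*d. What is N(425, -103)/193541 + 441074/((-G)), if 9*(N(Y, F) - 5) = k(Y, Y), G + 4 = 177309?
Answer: -736259432956/308842083045 ≈ -2.3839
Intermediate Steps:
G = 177305 (G = -4 + 177309 = 177305)
N(Y, F) = 5 + Y**2/9 (N(Y, F) = 5 + (Y*Y)/9 = 5 + Y**2/9)
N(425, -103)/193541 + 441074/((-G)) = (5 + (1/9)*425**2)/193541 + 441074/((-1*177305)) = (5 + (1/9)*180625)*(1/193541) + 441074/(-177305) = (5 + 180625/9)*(1/193541) + 441074*(-1/177305) = (180670/9)*(1/193541) - 441074/177305 = 180670/1741869 - 441074/177305 = -736259432956/308842083045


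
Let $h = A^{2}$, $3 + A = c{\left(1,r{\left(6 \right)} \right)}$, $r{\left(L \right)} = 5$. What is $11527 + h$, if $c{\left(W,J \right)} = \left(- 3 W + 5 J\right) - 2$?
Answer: $11816$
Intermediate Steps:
$c{\left(W,J \right)} = -2 - 3 W + 5 J$
$A = 17$ ($A = -3 - -20 = -3 + 20 = 17$)
$h = 289$ ($h = 17^{2} = 289$)
$11527 + h = 11527 + 289 = 11816$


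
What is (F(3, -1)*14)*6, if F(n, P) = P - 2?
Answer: -252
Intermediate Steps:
F(n, P) = -2 + P
(F(3, -1)*14)*6 = ((-2 - 1)*14)*6 = -3*14*6 = -42*6 = -252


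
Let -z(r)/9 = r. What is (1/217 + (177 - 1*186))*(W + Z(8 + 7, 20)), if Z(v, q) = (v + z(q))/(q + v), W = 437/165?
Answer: 4657472/250635 ≈ 18.583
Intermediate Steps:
z(r) = -9*r
W = 437/165 (W = 437*(1/165) = 437/165 ≈ 2.6485)
Z(v, q) = (v - 9*q)/(q + v)
(1/217 + (177 - 1*186))*(W + Z(8 + 7, 20)) = (1/217 + (177 - 1*186))*(437/165 + ((8 + 7) - 9*20)/(20 + (8 + 7))) = (1/217 + (177 - 186))*(437/165 + (15 - 180)/(20 + 15)) = (1/217 - 9)*(437/165 - 165/35) = -1952*(437/165 + (1/35)*(-165))/217 = -1952*(437/165 - 33/7)/217 = -1952/217*(-2386/1155) = 4657472/250635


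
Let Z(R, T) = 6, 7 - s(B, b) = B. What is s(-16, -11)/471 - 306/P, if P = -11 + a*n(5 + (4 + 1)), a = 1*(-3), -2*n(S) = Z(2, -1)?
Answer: 72086/471 ≈ 153.05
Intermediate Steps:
s(B, b) = 7 - B
n(S) = -3 (n(S) = -½*6 = -3)
a = -3
P = -2 (P = -11 - 3*(-3) = -11 + 9 = -2)
s(-16, -11)/471 - 306/P = (7 - 1*(-16))/471 - 306/(-2) = (7 + 16)*(1/471) - 306*(-½) = 23*(1/471) + 153 = 23/471 + 153 = 72086/471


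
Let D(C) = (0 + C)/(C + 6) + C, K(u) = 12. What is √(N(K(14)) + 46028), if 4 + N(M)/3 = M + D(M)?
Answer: √46090 ≈ 214.69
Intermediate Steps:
D(C) = C + C/(6 + C) (D(C) = C/(6 + C) + C = C + C/(6 + C))
N(M) = -12 + 3*M + 3*M*(7 + M)/(6 + M) (N(M) = -12 + 3*(M + M*(7 + M)/(6 + M)) = -12 + (3*M + 3*M*(7 + M)/(6 + M)) = -12 + 3*M + 3*M*(7 + M)/(6 + M))
√(N(K(14)) + 46028) = √(3*(-24 + 2*12² + 9*12)/(6 + 12) + 46028) = √(3*(-24 + 2*144 + 108)/18 + 46028) = √(3*(1/18)*(-24 + 288 + 108) + 46028) = √(3*(1/18)*372 + 46028) = √(62 + 46028) = √46090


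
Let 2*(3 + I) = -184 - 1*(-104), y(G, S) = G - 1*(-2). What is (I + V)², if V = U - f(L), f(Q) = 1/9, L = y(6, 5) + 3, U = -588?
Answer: 32262400/81 ≈ 3.9830e+5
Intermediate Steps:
y(G, S) = 2 + G (y(G, S) = G + 2 = 2 + G)
L = 11 (L = (2 + 6) + 3 = 8 + 3 = 11)
f(Q) = ⅑
V = -5293/9 (V = -588 - 1*⅑ = -588 - ⅑ = -5293/9 ≈ -588.11)
I = -43 (I = -3 + (-184 - 1*(-104))/2 = -3 + (-184 + 104)/2 = -3 + (½)*(-80) = -3 - 40 = -43)
(I + V)² = (-43 - 5293/9)² = (-5680/9)² = 32262400/81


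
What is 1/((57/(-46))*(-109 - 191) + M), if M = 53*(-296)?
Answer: -23/352274 ≈ -6.5290e-5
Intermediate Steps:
M = -15688
1/((57/(-46))*(-109 - 191) + M) = 1/((57/(-46))*(-109 - 191) - 15688) = 1/((57*(-1/46))*(-300) - 15688) = 1/(-57/46*(-300) - 15688) = 1/(8550/23 - 15688) = 1/(-352274/23) = -23/352274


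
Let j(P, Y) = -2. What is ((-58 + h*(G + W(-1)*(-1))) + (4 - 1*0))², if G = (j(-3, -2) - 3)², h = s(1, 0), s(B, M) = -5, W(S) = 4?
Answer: 25281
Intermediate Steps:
h = -5
G = 25 (G = (-2 - 3)² = (-5)² = 25)
((-58 + h*(G + W(-1)*(-1))) + (4 - 1*0))² = ((-58 - 5*(25 + 4*(-1))) + (4 - 1*0))² = ((-58 - 5*(25 - 4)) + (4 + 0))² = ((-58 - 5*21) + 4)² = ((-58 - 105) + 4)² = (-163 + 4)² = (-159)² = 25281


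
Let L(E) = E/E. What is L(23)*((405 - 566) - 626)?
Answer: -787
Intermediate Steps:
L(E) = 1
L(23)*((405 - 566) - 626) = 1*((405 - 566) - 626) = 1*(-161 - 626) = 1*(-787) = -787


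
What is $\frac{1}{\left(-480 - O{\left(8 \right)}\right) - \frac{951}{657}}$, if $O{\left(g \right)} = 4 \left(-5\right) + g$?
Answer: $- \frac{219}{102809} \approx -0.0021302$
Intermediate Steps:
$O{\left(g \right)} = -20 + g$
$\frac{1}{\left(-480 - O{\left(8 \right)}\right) - \frac{951}{657}} = \frac{1}{\left(-480 - \left(-20 + 8\right)\right) - \frac{951}{657}} = \frac{1}{\left(-480 - -12\right) - \frac{317}{219}} = \frac{1}{\left(-480 + 12\right) - \frac{317}{219}} = \frac{1}{-468 - \frac{317}{219}} = \frac{1}{- \frac{102809}{219}} = - \frac{219}{102809}$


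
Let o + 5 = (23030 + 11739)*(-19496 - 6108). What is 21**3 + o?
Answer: -890216220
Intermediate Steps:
o = -890225481 (o = -5 + (23030 + 11739)*(-19496 - 6108) = -5 + 34769*(-25604) = -5 - 890225476 = -890225481)
21**3 + o = 21**3 - 890225481 = 9261 - 890225481 = -890216220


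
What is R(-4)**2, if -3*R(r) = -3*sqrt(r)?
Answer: -4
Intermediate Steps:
R(r) = sqrt(r) (R(r) = -(-1)*sqrt(r) = sqrt(r))
R(-4)**2 = (sqrt(-4))**2 = (2*I)**2 = -4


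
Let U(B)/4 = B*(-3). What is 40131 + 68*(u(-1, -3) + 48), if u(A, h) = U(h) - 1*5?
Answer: 45503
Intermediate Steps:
U(B) = -12*B (U(B) = 4*(B*(-3)) = 4*(-3*B) = -12*B)
u(A, h) = -5 - 12*h (u(A, h) = -12*h - 1*5 = -12*h - 5 = -5 - 12*h)
40131 + 68*(u(-1, -3) + 48) = 40131 + 68*((-5 - 12*(-3)) + 48) = 40131 + 68*((-5 + 36) + 48) = 40131 + 68*(31 + 48) = 40131 + 68*79 = 40131 + 5372 = 45503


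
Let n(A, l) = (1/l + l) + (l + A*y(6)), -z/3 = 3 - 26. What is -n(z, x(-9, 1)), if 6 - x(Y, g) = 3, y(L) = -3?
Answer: 602/3 ≈ 200.67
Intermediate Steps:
x(Y, g) = 3 (x(Y, g) = 6 - 1*3 = 6 - 3 = 3)
z = 69 (z = -3*(3 - 26) = -3*(-23) = 69)
n(A, l) = 1/l - 3*A + 2*l (n(A, l) = (1/l + l) + (l + A*(-3)) = (l + 1/l) + (l - 3*A) = 1/l - 3*A + 2*l)
-n(z, x(-9, 1)) = -(1/3 - 3*69 + 2*3) = -(⅓ - 207 + 6) = -1*(-602/3) = 602/3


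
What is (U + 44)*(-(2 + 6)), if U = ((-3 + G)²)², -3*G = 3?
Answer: -2400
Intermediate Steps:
G = -1 (G = -⅓*3 = -1)
U = 256 (U = ((-3 - 1)²)² = ((-4)²)² = 16² = 256)
(U + 44)*(-(2 + 6)) = (256 + 44)*(-(2 + 6)) = 300*(-1*8) = 300*(-8) = -2400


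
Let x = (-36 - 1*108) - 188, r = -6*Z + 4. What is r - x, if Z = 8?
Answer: 288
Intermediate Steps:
r = -44 (r = -6*8 + 4 = -48 + 4 = -44)
x = -332 (x = (-36 - 108) - 188 = -144 - 188 = -332)
r - x = -44 - 1*(-332) = -44 + 332 = 288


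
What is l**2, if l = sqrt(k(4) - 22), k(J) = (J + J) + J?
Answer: -10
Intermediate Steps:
k(J) = 3*J (k(J) = 2*J + J = 3*J)
l = I*sqrt(10) (l = sqrt(3*4 - 22) = sqrt(12 - 22) = sqrt(-10) = I*sqrt(10) ≈ 3.1623*I)
l**2 = (I*sqrt(10))**2 = -10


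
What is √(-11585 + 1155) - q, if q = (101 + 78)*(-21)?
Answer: 3759 + I*√10430 ≈ 3759.0 + 102.13*I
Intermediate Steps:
q = -3759 (q = 179*(-21) = -3759)
√(-11585 + 1155) - q = √(-11585 + 1155) - 1*(-3759) = √(-10430) + 3759 = I*√10430 + 3759 = 3759 + I*√10430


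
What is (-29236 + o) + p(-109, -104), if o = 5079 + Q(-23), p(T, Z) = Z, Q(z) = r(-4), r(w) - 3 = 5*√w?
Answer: -24258 + 10*I ≈ -24258.0 + 10.0*I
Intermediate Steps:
r(w) = 3 + 5*√w
Q(z) = 3 + 10*I (Q(z) = 3 + 5*√(-4) = 3 + 5*(2*I) = 3 + 10*I)
o = 5082 + 10*I (o = 5079 + (3 + 10*I) = 5082 + 10*I ≈ 5082.0 + 10.0*I)
(-29236 + o) + p(-109, -104) = (-29236 + (5082 + 10*I)) - 104 = (-24154 + 10*I) - 104 = -24258 + 10*I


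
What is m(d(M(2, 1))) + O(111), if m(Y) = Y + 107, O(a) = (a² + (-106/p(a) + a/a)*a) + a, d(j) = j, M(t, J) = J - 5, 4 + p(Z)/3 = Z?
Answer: 1349200/107 ≈ 12609.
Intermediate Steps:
p(Z) = -12 + 3*Z
M(t, J) = -5 + J
O(a) = a + a² + a*(1 - 106/(-12 + 3*a)) (O(a) = (a² + (-106/(-12 + 3*a) + a/a)*a) + a = (a² + (-106/(-12 + 3*a) + 1)*a) + a = (a² + (1 - 106/(-12 + 3*a))*a) + a = (a² + a*(1 - 106/(-12 + 3*a))) + a = a + a² + a*(1 - 106/(-12 + 3*a)))
m(Y) = 107 + Y
m(d(M(2, 1))) + O(111) = (107 + (-5 + 1)) + (⅓)*111*(-106 + 3*(-4 + 111)*(2 + 111))/(-4 + 111) = (107 - 4) + (⅓)*111*(-106 + 3*107*113)/107 = 103 + (⅓)*111*(1/107)*(-106 + 36273) = 103 + (⅓)*111*(1/107)*36167 = 103 + 1338179/107 = 1349200/107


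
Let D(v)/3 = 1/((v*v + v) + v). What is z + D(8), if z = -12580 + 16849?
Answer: 341523/80 ≈ 4269.0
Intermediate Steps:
z = 4269
D(v) = 3/(v**2 + 2*v) (D(v) = 3/((v*v + v) + v) = 3/((v**2 + v) + v) = 3/((v + v**2) + v) = 3/(v**2 + 2*v))
z + D(8) = 4269 + 3/(8*(2 + 8)) = 4269 + 3*(1/8)/10 = 4269 + 3*(1/8)*(1/10) = 4269 + 3/80 = 341523/80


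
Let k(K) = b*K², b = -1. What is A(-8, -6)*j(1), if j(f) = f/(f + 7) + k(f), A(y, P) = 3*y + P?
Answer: 105/4 ≈ 26.250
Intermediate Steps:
A(y, P) = P + 3*y
k(K) = -K²
j(f) = -f² + f/(7 + f) (j(f) = f/(f + 7) - f² = f/(7 + f) - f² = -f² + f/(7 + f))
A(-8, -6)*j(1) = (-6 + 3*(-8))*(1*(1 - 1*1² - 7*1)/(7 + 1)) = (-6 - 24)*(1*(1 - 1*1 - 7)/8) = -30*(1 - 1 - 7)/8 = -30*(-7)/8 = -30*(-7/8) = 105/4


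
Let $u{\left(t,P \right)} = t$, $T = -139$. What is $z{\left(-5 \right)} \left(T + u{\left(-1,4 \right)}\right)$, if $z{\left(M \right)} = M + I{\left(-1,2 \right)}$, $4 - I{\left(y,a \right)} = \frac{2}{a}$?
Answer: $280$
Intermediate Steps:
$I{\left(y,a \right)} = 4 - \frac{2}{a}$
$z{\left(M \right)} = 3 + M$ ($z{\left(M \right)} = M + \left(4 - \frac{2}{2}\right) = M + \left(4 - 1\right) = M + 3 = 3 + M$)
$z{\left(-5 \right)} \left(T + u{\left(-1,4 \right)}\right) = \left(3 - 5\right) \left(-139 - 1\right) = \left(-2\right) \left(-140\right) = 280$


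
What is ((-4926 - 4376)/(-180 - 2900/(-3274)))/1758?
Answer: 7613687/257731590 ≈ 0.029541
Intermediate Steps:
((-4926 - 4376)/(-180 - 2900/(-3274)))/1758 = -9302/(-180 - 2900*(-1/3274))*(1/1758) = -9302/(-180 + 1450/1637)*(1/1758) = -9302/(-293210/1637)*(1/1758) = -9302*(-1637/293210)*(1/1758) = (7613687/146605)*(1/1758) = 7613687/257731590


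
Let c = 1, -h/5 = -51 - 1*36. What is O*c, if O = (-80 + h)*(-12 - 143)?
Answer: -55025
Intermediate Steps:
h = 435 (h = -5*(-51 - 1*36) = -5*(-51 - 36) = -5*(-87) = 435)
O = -55025 (O = (-80 + 435)*(-12 - 143) = 355*(-155) = -55025)
O*c = -55025*1 = -55025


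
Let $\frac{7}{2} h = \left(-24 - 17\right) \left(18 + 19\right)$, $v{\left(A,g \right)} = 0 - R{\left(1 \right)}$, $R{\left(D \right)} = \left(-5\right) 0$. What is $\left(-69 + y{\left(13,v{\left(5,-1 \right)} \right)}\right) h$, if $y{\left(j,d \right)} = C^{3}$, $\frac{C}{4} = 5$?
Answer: $-3437522$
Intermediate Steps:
$R{\left(D \right)} = 0$
$C = 20$ ($C = 4 \cdot 5 = 20$)
$v{\left(A,g \right)} = 0$ ($v{\left(A,g \right)} = 0 - 0 = 0 + 0 = 0$)
$h = - \frac{3034}{7}$ ($h = \frac{2 \left(-24 - 17\right) \left(18 + 19\right)}{7} = \frac{2 \left(\left(-41\right) 37\right)}{7} = \frac{2}{7} \left(-1517\right) = - \frac{3034}{7} \approx -433.43$)
$y{\left(j,d \right)} = 8000$ ($y{\left(j,d \right)} = 20^{3} = 8000$)
$\left(-69 + y{\left(13,v{\left(5,-1 \right)} \right)}\right) h = \left(-69 + 8000\right) \left(- \frac{3034}{7}\right) = 7931 \left(- \frac{3034}{7}\right) = -3437522$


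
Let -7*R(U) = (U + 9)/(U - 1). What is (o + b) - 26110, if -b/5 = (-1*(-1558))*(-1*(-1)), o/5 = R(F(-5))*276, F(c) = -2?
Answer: -33440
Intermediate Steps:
R(U) = -(9 + U)/(7*(-1 + U)) (R(U) = -(U + 9)/(7*(U - 1)) = -(9 + U)/(7*(-1 + U)))
o = 460 (o = 5*(((-9 - 1*(-2))/(7*(-1 - 2)))*276) = 5*(((1/7)*(-9 + 2)/(-3))*276) = 5*(((1/7)*(-1/3)*(-7))*276) = 5*((1/3)*276) = 5*92 = 460)
b = -7790 (b = -5*(-1*(-1558))*(-1*(-1)) = -7790 ≈ -7790.0)
(o + b) - 26110 = (460 - 7790) - 26110 = -7330 - 26110 = -33440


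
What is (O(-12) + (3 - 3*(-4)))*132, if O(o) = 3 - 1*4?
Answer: 1848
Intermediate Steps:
O(o) = -1 (O(o) = 3 - 4 = -1)
(O(-12) + (3 - 3*(-4)))*132 = (-1 + (3 - 3*(-4)))*132 = (-1 + (3 + 12))*132 = (-1 + 15)*132 = 14*132 = 1848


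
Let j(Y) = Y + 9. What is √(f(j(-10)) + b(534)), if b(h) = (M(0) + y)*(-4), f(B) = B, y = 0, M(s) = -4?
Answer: √15 ≈ 3.8730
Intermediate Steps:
j(Y) = 9 + Y
b(h) = 16 (b(h) = (-4 + 0)*(-4) = -4*(-4) = 16)
√(f(j(-10)) + b(534)) = √((9 - 10) + 16) = √(-1 + 16) = √15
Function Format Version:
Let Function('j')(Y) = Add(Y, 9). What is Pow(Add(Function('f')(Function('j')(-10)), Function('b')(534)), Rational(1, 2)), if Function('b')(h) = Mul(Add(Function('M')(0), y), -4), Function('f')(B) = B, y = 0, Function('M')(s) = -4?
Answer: Pow(15, Rational(1, 2)) ≈ 3.8730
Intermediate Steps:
Function('j')(Y) = Add(9, Y)
Function('b')(h) = 16 (Function('b')(h) = Mul(Add(-4, 0), -4) = Mul(-4, -4) = 16)
Pow(Add(Function('f')(Function('j')(-10)), Function('b')(534)), Rational(1, 2)) = Pow(Add(Add(9, -10), 16), Rational(1, 2)) = Pow(Add(-1, 16), Rational(1, 2)) = Pow(15, Rational(1, 2))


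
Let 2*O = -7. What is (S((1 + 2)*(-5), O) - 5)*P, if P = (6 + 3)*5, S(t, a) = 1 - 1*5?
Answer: -405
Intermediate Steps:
O = -7/2 (O = (½)*(-7) = -7/2 ≈ -3.5000)
S(t, a) = -4 (S(t, a) = 1 - 5 = -4)
P = 45 (P = 9*5 = 45)
(S((1 + 2)*(-5), O) - 5)*P = (-4 - 5)*45 = -9*45 = -405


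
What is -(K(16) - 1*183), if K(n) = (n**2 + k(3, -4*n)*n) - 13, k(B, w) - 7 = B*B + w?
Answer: 708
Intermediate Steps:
k(B, w) = 7 + w + B**2 (k(B, w) = 7 + (B*B + w) = 7 + (B**2 + w) = 7 + (w + B**2) = 7 + w + B**2)
K(n) = -13 + n**2 + n*(16 - 4*n) (K(n) = (n**2 + (7 - 4*n + 3**2)*n) - 13 = (n**2 + (7 - 4*n + 9)*n) - 13 = (n**2 + (16 - 4*n)*n) - 13 = (n**2 + n*(16 - 4*n)) - 13 = -13 + n**2 + n*(16 - 4*n))
-(K(16) - 1*183) = -((-13 - 3*16**2 + 16*16) - 1*183) = -((-13 - 3*256 + 256) - 183) = -((-13 - 768 + 256) - 183) = -(-525 - 183) = -1*(-708) = 708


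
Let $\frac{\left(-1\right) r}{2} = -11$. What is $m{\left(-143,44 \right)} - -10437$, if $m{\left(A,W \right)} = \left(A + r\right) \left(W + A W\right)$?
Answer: $766445$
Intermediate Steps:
$r = 22$ ($r = \left(-2\right) \left(-11\right) = 22$)
$m{\left(A,W \right)} = \left(22 + A\right) \left(W + A W\right)$ ($m{\left(A,W \right)} = \left(A + 22\right) \left(W + A W\right) = \left(22 + A\right) \left(W + A W\right)$)
$m{\left(-143,44 \right)} - -10437 = 44 \left(22 + \left(-143\right)^{2} + 23 \left(-143\right)\right) - -10437 = 44 \left(22 + 20449 - 3289\right) + 10437 = 44 \cdot 17182 + 10437 = 756008 + 10437 = 766445$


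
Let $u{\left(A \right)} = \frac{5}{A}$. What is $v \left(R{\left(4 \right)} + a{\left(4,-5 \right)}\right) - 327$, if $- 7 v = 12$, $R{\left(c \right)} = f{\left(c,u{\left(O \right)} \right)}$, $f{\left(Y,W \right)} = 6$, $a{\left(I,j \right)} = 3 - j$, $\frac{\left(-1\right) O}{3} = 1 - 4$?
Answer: $-351$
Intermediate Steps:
$O = 9$ ($O = - 3 \left(1 - 4\right) = \left(-3\right) \left(-3\right) = 9$)
$R{\left(c \right)} = 6$
$v = - \frac{12}{7}$ ($v = \left(- \frac{1}{7}\right) 12 = - \frac{12}{7} \approx -1.7143$)
$v \left(R{\left(4 \right)} + a{\left(4,-5 \right)}\right) - 327 = - \frac{12 \left(6 + \left(3 - -5\right)\right)}{7} - 327 = - \frac{12 \left(6 + \left(3 + 5\right)\right)}{7} - 327 = - \frac{12 \left(6 + 8\right)}{7} - 327 = \left(- \frac{12}{7}\right) 14 - 327 = -24 - 327 = -351$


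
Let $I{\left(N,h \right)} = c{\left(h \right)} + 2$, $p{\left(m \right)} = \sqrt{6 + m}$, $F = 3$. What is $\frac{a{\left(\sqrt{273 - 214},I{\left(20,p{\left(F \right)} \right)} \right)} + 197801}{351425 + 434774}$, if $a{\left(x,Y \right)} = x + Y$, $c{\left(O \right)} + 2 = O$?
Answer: $\frac{197804}{786199} + \frac{\sqrt{59}}{786199} \approx 0.25161$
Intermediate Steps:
$c{\left(O \right)} = -2 + O$
$I{\left(N,h \right)} = h$ ($I{\left(N,h \right)} = \left(-2 + h\right) + 2 = h$)
$a{\left(x,Y \right)} = Y + x$
$\frac{a{\left(\sqrt{273 - 214},I{\left(20,p{\left(F \right)} \right)} \right)} + 197801}{351425 + 434774} = \frac{\left(\sqrt{6 + 3} + \sqrt{273 - 214}\right) + 197801}{351425 + 434774} = \frac{\left(\sqrt{9} + \sqrt{59}\right) + 197801}{786199} = \left(\left(3 + \sqrt{59}\right) + 197801\right) \frac{1}{786199} = \left(197804 + \sqrt{59}\right) \frac{1}{786199} = \frac{197804}{786199} + \frac{\sqrt{59}}{786199}$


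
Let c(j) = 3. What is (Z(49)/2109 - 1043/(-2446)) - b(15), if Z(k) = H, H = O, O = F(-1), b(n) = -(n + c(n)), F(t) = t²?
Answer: 95057185/5158614 ≈ 18.427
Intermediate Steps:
b(n) = -3 - n (b(n) = -(n + 3) = -(3 + n) = -3 - n)
O = 1 (O = (-1)² = 1)
H = 1
Z(k) = 1
(Z(49)/2109 - 1043/(-2446)) - b(15) = (1/2109 - 1043/(-2446)) - (-3 - 1*15) = (1*(1/2109) - 1043*(-1/2446)) - (-3 - 15) = (1/2109 + 1043/2446) - 1*(-18) = 2202133/5158614 + 18 = 95057185/5158614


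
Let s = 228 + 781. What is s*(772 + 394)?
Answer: 1176494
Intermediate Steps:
s = 1009
s*(772 + 394) = 1009*(772 + 394) = 1009*1166 = 1176494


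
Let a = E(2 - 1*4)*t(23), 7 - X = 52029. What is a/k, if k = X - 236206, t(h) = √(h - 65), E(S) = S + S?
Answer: I*√42/72057 ≈ 8.9939e-5*I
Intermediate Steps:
X = -52022 (X = 7 - 1*52029 = 7 - 52029 = -52022)
E(S) = 2*S
t(h) = √(-65 + h)
a = -4*I*√42 (a = (2*(2 - 1*4))*√(-65 + 23) = (2*(2 - 4))*√(-42) = (2*(-2))*(I*√42) = -4*I*√42 ≈ -25.923*I)
k = -288228 (k = -52022 - 236206 = -288228)
a/k = -4*I*√42/(-288228) = -4*I*√42*(-1/288228) = I*√42/72057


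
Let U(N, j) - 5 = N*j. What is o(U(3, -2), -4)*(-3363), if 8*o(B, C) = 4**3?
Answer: -26904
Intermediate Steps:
U(N, j) = 5 + N*j
o(B, C) = 8 (o(B, C) = (1/8)*4**3 = (1/8)*64 = 8)
o(U(3, -2), -4)*(-3363) = 8*(-3363) = -26904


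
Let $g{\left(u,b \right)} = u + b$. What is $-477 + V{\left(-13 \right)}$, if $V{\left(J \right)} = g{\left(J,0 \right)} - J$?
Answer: $-477$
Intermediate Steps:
$g{\left(u,b \right)} = b + u$
$V{\left(J \right)} = 0$ ($V{\left(J \right)} = \left(0 + J\right) - J = J - J = 0$)
$-477 + V{\left(-13 \right)} = -477 + 0 = -477$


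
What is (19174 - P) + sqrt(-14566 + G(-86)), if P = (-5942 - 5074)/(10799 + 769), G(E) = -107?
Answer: 9242327/482 + I*sqrt(14673) ≈ 19175.0 + 121.13*I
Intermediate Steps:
P = -459/482 (P = -11016/11568 = -11016*1/11568 = -459/482 ≈ -0.95228)
(19174 - P) + sqrt(-14566 + G(-86)) = (19174 - 1*(-459/482)) + sqrt(-14566 - 107) = (19174 + 459/482) + sqrt(-14673) = 9242327/482 + I*sqrt(14673)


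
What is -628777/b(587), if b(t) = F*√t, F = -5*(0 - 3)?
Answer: -628777*√587/8805 ≈ -1730.2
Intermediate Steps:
F = 15 (F = -5*(-3) = 15)
b(t) = 15*√t
-628777/b(587) = -628777*√587/8805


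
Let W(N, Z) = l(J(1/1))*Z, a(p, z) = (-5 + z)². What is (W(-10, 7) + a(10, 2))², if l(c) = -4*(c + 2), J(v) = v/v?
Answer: 5625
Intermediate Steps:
J(v) = 1
l(c) = -8 - 4*c (l(c) = -4*(2 + c) = -8 - 4*c)
W(N, Z) = -12*Z (W(N, Z) = (-8 - 4*1)*Z = (-8 - 4)*Z = -12*Z)
(W(-10, 7) + a(10, 2))² = (-12*7 + (-5 + 2)²)² = (-84 + (-3)²)² = (-84 + 9)² = (-75)² = 5625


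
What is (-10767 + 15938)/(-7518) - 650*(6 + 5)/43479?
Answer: -92861203/108958374 ≈ -0.85226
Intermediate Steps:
(-10767 + 15938)/(-7518) - 650*(6 + 5)/43479 = 5171*(-1/7518) - 650*11*(1/43479) = -5171/7518 - 325*22*(1/43479) = -5171/7518 - 7150*1/43479 = -5171/7518 - 7150/43479 = -92861203/108958374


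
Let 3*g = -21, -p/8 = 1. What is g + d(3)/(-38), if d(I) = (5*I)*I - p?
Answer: -319/38 ≈ -8.3947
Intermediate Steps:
p = -8 (p = -8*1 = -8)
d(I) = 8 + 5*I² (d(I) = (5*I)*I - 1*(-8) = 5*I² + 8 = 8 + 5*I²)
g = -7 (g = (⅓)*(-21) = -7)
g + d(3)/(-38) = -7 + (8 + 5*3²)/(-38) = -7 + (8 + 5*9)*(-1/38) = -7 + (8 + 45)*(-1/38) = -7 + 53*(-1/38) = -7 - 53/38 = -319/38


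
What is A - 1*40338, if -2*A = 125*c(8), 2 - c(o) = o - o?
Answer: -40463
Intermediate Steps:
c(o) = 2 (c(o) = 2 - (o - o) = 2 - 1*0 = 2 + 0 = 2)
A = -125 (A = -125*2/2 = -1/2*250 = -125)
A - 1*40338 = -125 - 1*40338 = -125 - 40338 = -40463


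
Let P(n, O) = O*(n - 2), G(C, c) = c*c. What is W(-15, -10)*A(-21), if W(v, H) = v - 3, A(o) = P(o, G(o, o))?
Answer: 182574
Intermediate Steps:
G(C, c) = c²
P(n, O) = O*(-2 + n)
A(o) = o²*(-2 + o)
W(v, H) = -3 + v
W(-15, -10)*A(-21) = (-3 - 15)*((-21)²*(-2 - 21)) = -7938*(-23) = -18*(-10143) = 182574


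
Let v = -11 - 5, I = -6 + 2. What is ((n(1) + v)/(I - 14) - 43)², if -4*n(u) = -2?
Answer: 2301289/1296 ≈ 1775.7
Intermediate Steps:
n(u) = ½ (n(u) = -¼*(-2) = ½)
I = -4
v = -16
((n(1) + v)/(I - 14) - 43)² = ((½ - 16)/(-4 - 14) - 43)² = (-31/2/(-18) - 43)² = (-31/2*(-1/18) - 43)² = (31/36 - 43)² = (-1517/36)² = 2301289/1296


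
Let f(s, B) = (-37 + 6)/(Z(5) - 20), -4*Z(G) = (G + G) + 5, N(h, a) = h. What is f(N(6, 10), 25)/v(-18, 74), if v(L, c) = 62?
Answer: 2/95 ≈ 0.021053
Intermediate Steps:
Z(G) = -5/4 - G/2 (Z(G) = -((G + G) + 5)/4 = -(2*G + 5)/4 = -(5 + 2*G)/4 = -5/4 - G/2)
f(s, B) = 124/95 (f(s, B) = (-37 + 6)/((-5/4 - ½*5) - 20) = -31/((-5/4 - 5/2) - 20) = -31/(-15/4 - 20) = -31/(-95/4) = -31*(-4/95) = 124/95)
f(N(6, 10), 25)/v(-18, 74) = (124/95)/62 = (124/95)*(1/62) = 2/95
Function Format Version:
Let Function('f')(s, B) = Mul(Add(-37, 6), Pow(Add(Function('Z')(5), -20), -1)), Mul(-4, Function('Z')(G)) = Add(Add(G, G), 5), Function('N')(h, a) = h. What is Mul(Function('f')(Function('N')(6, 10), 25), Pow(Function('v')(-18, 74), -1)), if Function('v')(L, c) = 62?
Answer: Rational(2, 95) ≈ 0.021053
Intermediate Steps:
Function('Z')(G) = Add(Rational(-5, 4), Mul(Rational(-1, 2), G)) (Function('Z')(G) = Mul(Rational(-1, 4), Add(Add(G, G), 5)) = Mul(Rational(-1, 4), Add(Mul(2, G), 5)) = Mul(Rational(-1, 4), Add(5, Mul(2, G))) = Add(Rational(-5, 4), Mul(Rational(-1, 2), G)))
Function('f')(s, B) = Rational(124, 95) (Function('f')(s, B) = Mul(Add(-37, 6), Pow(Add(Add(Rational(-5, 4), Mul(Rational(-1, 2), 5)), -20), -1)) = Mul(-31, Pow(Add(Add(Rational(-5, 4), Rational(-5, 2)), -20), -1)) = Mul(-31, Pow(Add(Rational(-15, 4), -20), -1)) = Mul(-31, Pow(Rational(-95, 4), -1)) = Mul(-31, Rational(-4, 95)) = Rational(124, 95))
Mul(Function('f')(Function('N')(6, 10), 25), Pow(Function('v')(-18, 74), -1)) = Mul(Rational(124, 95), Pow(62, -1)) = Mul(Rational(124, 95), Rational(1, 62)) = Rational(2, 95)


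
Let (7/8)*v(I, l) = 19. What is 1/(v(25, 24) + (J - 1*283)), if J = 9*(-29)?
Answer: -7/3656 ≈ -0.0019147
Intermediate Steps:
v(I, l) = 152/7 (v(I, l) = (8/7)*19 = 152/7)
J = -261
1/(v(25, 24) + (J - 1*283)) = 1/(152/7 + (-261 - 1*283)) = 1/(152/7 + (-261 - 283)) = 1/(152/7 - 544) = 1/(-3656/7) = -7/3656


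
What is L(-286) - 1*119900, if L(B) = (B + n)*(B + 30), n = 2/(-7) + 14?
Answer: -351364/7 ≈ -50195.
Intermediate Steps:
n = 96/7 (n = 2*(-1/7) + 14 = -2/7 + 14 = 96/7 ≈ 13.714)
L(B) = (30 + B)*(96/7 + B) (L(B) = (B + 96/7)*(B + 30) = (96/7 + B)*(30 + B) = (30 + B)*(96/7 + B))
L(-286) - 1*119900 = (2880/7 + (-286)**2 + (306/7)*(-286)) - 1*119900 = (2880/7 + 81796 - 87516/7) - 119900 = 487936/7 - 119900 = -351364/7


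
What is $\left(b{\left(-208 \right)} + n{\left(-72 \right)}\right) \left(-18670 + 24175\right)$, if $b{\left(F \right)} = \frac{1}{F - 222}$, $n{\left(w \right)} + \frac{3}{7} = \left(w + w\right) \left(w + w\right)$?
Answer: $\frac{68717883363}{602} \approx 1.1415 \cdot 10^{8}$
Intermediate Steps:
$n{\left(w \right)} = - \frac{3}{7} + 4 w^{2}$ ($n{\left(w \right)} = - \frac{3}{7} + \left(w + w\right) \left(w + w\right) = - \frac{3}{7} + 2 w 2 w = - \frac{3}{7} + 4 w^{2}$)
$b{\left(F \right)} = \frac{1}{-222 + F}$
$\left(b{\left(-208 \right)} + n{\left(-72 \right)}\right) \left(-18670 + 24175\right) = \left(\frac{1}{-222 - 208} - \left(\frac{3}{7} - 4 \left(-72\right)^{2}\right)\right) \left(-18670 + 24175\right) = \left(\frac{1}{-430} + \left(- \frac{3}{7} + 4 \cdot 5184\right)\right) 5505 = \left(- \frac{1}{430} + \left(- \frac{3}{7} + 20736\right)\right) 5505 = \left(- \frac{1}{430} + \frac{145149}{7}\right) 5505 = \frac{62414063}{3010} \cdot 5505 = \frac{68717883363}{602}$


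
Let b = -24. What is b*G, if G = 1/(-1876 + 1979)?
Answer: -24/103 ≈ -0.23301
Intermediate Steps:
G = 1/103 ≈ 0.0097087
b*G = -24*1/103 = -24/103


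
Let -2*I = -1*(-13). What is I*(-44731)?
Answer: 581503/2 ≈ 2.9075e+5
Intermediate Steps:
I = -13/2 (I = -(-1)*(-13)/2 = -1/2*13 = -13/2 ≈ -6.5000)
I*(-44731) = -13/2*(-44731) = 581503/2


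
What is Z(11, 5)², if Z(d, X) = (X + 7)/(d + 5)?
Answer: 9/16 ≈ 0.56250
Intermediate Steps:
Z(d, X) = (7 + X)/(5 + d)
Z(11, 5)² = ((7 + 5)/(5 + 11))² = (12/16)² = ((1/16)*12)² = (¾)² = 9/16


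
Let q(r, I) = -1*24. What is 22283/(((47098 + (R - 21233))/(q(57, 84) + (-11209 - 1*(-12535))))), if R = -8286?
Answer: 29012466/17579 ≈ 1650.4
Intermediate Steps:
q(r, I) = -24
22283/(((47098 + (R - 21233))/(q(57, 84) + (-11209 - 1*(-12535))))) = 22283/(((47098 + (-8286 - 21233))/(-24 + (-11209 - 1*(-12535))))) = 22283/(((47098 - 29519)/(-24 + (-11209 + 12535)))) = 22283/((17579/(-24 + 1326))) = 22283/((17579/1302)) = 22283/((17579*(1/1302))) = 22283/(17579/1302) = 22283*(1302/17579) = 29012466/17579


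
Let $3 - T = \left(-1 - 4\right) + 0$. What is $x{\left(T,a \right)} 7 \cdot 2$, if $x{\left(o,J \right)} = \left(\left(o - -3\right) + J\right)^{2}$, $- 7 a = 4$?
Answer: $\frac{10658}{7} \approx 1522.6$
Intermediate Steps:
$a = - \frac{4}{7}$ ($a = \left(- \frac{1}{7}\right) 4 = - \frac{4}{7} \approx -0.57143$)
$T = 8$ ($T = 3 - \left(\left(-1 - 4\right) + 0\right) = 3 - \left(-5 + 0\right) = 3 - -5 = 3 + 5 = 8$)
$x{\left(o,J \right)} = \left(3 + J + o\right)^{2}$ ($x{\left(o,J \right)} = \left(\left(o + 3\right) + J\right)^{2} = \left(\left(3 + o\right) + J\right)^{2} = \left(3 + J + o\right)^{2}$)
$x{\left(T,a \right)} 7 \cdot 2 = \left(3 - \frac{4}{7} + 8\right)^{2} \cdot 7 \cdot 2 = \left(\frac{73}{7}\right)^{2} \cdot 7 \cdot 2 = \frac{5329}{49} \cdot 7 \cdot 2 = \frac{5329}{7} \cdot 2 = \frac{10658}{7}$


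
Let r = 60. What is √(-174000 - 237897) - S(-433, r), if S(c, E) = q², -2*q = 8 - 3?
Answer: -25/4 + I*√411897 ≈ -6.25 + 641.79*I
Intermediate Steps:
q = -5/2 (q = -(8 - 3)/2 = -½*5 = -5/2 ≈ -2.5000)
S(c, E) = 25/4 (S(c, E) = (-5/2)² = 25/4)
√(-174000 - 237897) - S(-433, r) = √(-174000 - 237897) - 1*25/4 = √(-411897) - 25/4 = I*√411897 - 25/4 = -25/4 + I*√411897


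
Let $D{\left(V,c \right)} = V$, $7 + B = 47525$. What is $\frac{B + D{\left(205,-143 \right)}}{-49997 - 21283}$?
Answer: $- \frac{47723}{71280} \approx -0.66951$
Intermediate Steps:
$B = 47518$ ($B = -7 + 47525 = 47518$)
$\frac{B + D{\left(205,-143 \right)}}{-49997 - 21283} = \frac{47518 + 205}{-49997 - 21283} = \frac{47723}{-71280} = 47723 \left(- \frac{1}{71280}\right) = - \frac{47723}{71280}$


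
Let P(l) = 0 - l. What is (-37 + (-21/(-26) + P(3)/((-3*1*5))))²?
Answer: 21893041/16900 ≈ 1295.4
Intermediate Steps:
P(l) = -l
(-37 + (-21/(-26) + P(3)/((-3*1*5))))² = (-37 + (-21/(-26) + (-1*3)/((-3*1*5))))² = (-37 + (-21*(-1/26) - 3/((-3*5))))² = (-37 + (21/26 - 3/(-15)))² = (-37 + (21/26 - 3*(-1/15)))² = (-37 + (21/26 + ⅕))² = (-37 + 131/130)² = (-4679/130)² = 21893041/16900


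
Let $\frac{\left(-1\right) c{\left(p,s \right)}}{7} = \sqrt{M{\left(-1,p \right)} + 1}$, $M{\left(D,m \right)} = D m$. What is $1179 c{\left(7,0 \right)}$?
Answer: $- 8253 i \sqrt{6} \approx - 20216.0 i$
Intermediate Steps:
$c{\left(p,s \right)} = - 7 \sqrt{1 - p}$ ($c{\left(p,s \right)} = - 7 \sqrt{- p + 1} = - 7 \sqrt{1 - p}$)
$1179 c{\left(7,0 \right)} = 1179 \left(- 7 \sqrt{1 - 7}\right) = 1179 \left(- 7 \sqrt{-6}\right) = 1179 \left(- 7 i \sqrt{6}\right) = - 8253 i \sqrt{6}$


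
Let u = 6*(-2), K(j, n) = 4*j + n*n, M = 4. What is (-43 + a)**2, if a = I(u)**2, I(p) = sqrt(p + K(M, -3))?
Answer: 900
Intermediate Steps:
K(j, n) = n**2 + 4*j (K(j, n) = 4*j + n**2 = n**2 + 4*j)
u = -12
I(p) = sqrt(25 + p) (I(p) = sqrt(p + ((-3)**2 + 4*4)) = sqrt(p + (9 + 16)) = sqrt(p + 25) = sqrt(25 + p))
a = 13 (a = (sqrt(25 - 12))**2 = (sqrt(13))**2 = 13)
(-43 + a)**2 = (-43 + 13)**2 = (-30)**2 = 900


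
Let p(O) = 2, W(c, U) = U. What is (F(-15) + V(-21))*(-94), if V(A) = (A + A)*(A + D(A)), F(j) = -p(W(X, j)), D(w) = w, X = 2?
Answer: -165628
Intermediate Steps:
F(j) = -2 (F(j) = -1*2 = -2)
V(A) = 4*A**2 (V(A) = (A + A)*(A + A) = (2*A)*(2*A) = 4*A**2)
(F(-15) + V(-21))*(-94) = (-2 + 4*(-21)**2)*(-94) = (-2 + 4*441)*(-94) = (-2 + 1764)*(-94) = 1762*(-94) = -165628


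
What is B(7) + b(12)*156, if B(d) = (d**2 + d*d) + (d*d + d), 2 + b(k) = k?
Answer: 1714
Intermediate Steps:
b(k) = -2 + k
B(d) = d + 3*d**2 (B(d) = (d**2 + d**2) + (d**2 + d) = 2*d**2 + (d + d**2) = d + 3*d**2)
B(7) + b(12)*156 = 7*(1 + 3*7) + (-2 + 12)*156 = 7*(1 + 21) + 10*156 = 7*22 + 1560 = 154 + 1560 = 1714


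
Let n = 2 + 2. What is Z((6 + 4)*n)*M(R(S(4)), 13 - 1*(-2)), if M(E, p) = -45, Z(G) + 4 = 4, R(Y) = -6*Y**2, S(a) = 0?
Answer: 0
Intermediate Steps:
n = 4
Z(G) = 0 (Z(G) = -4 + 4 = 0)
Z((6 + 4)*n)*M(R(S(4)), 13 - 1*(-2)) = 0*(-45) = 0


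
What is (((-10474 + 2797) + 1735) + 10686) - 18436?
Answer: -13692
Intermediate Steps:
(((-10474 + 2797) + 1735) + 10686) - 18436 = ((-7677 + 1735) + 10686) - 18436 = (-5942 + 10686) - 18436 = 4744 - 18436 = -13692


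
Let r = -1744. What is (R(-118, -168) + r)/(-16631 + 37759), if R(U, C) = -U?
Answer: -813/10564 ≈ -0.076959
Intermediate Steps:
(R(-118, -168) + r)/(-16631 + 37759) = (-1*(-118) - 1744)/(-16631 + 37759) = (118 - 1744)/21128 = -1626*1/21128 = -813/10564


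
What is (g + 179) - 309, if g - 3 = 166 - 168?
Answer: -129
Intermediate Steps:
g = 1 (g = 3 + (166 - 168) = 3 - 2 = 1)
(g + 179) - 309 = (1 + 179) - 309 = 180 - 309 = -129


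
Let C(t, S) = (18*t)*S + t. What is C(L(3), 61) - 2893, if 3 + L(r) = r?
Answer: -2893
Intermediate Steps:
L(r) = -3 + r
C(t, S) = t + 18*S*t (C(t, S) = 18*S*t + t = t + 18*S*t)
C(L(3), 61) - 2893 = (-3 + 3)*(1 + 18*61) - 2893 = 0*(1 + 1098) - 2893 = 0*1099 - 2893 = 0 - 2893 = -2893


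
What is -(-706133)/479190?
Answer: 706133/479190 ≈ 1.4736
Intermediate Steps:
-(-706133)/479190 = -1*(-706133/479190) = 706133/479190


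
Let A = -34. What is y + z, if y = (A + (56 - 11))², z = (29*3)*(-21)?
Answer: -1706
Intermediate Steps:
z = -1827 (z = 87*(-21) = -1827)
y = 121 (y = (-34 + (56 - 11))² = (-34 + 45)² = 11² = 121)
y + z = 121 - 1827 = -1706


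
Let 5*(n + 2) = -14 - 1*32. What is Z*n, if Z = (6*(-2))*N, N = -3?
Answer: -2016/5 ≈ -403.20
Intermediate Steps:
n = -56/5 (n = -2 + (-14 - 1*32)/5 = -2 + (-14 - 32)/5 = -2 + (1/5)*(-46) = -2 - 46/5 = -56/5 ≈ -11.200)
Z = 36 (Z = (6*(-2))*(-3) = -12*(-3) = 36)
Z*n = 36*(-56/5) = -2016/5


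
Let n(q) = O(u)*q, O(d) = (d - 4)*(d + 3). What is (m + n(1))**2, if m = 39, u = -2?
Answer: 1089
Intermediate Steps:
O(d) = (-4 + d)*(3 + d)
n(q) = -6*q (n(q) = (-12 + (-2)**2 - 1*(-2))*q = (-12 + 4 + 2)*q = -6*q)
(m + n(1))**2 = (39 - 6*1)**2 = (39 - 6)**2 = 33**2 = 1089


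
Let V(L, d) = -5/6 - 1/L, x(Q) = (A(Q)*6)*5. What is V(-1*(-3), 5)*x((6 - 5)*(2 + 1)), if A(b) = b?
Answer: -105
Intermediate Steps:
x(Q) = 30*Q (x(Q) = (Q*6)*5 = (6*Q)*5 = 30*Q)
V(L, d) = -5/6 - 1/L (V(L, d) = -5*1/6 - 1/L = -5/6 - 1/L)
V(-1*(-3), 5)*x((6 - 5)*(2 + 1)) = (-5/6 - 1/((-1*(-3))))*(30*((6 - 5)*(2 + 1))) = (-5/6 - 1/3)*(30*(1*3)) = (-5/6 - 1*1/3)*(30*3) = (-5/6 - 1/3)*90 = -7/6*90 = -105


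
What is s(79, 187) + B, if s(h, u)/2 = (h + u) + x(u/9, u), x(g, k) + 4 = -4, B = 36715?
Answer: 37231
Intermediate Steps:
x(g, k) = -8 (x(g, k) = -4 - 4 = -8)
s(h, u) = -16 + 2*h + 2*u (s(h, u) = 2*((h + u) - 8) = 2*(-8 + h + u) = -16 + 2*h + 2*u)
s(79, 187) + B = (-16 + 2*79 + 2*187) + 36715 = (-16 + 158 + 374) + 36715 = 516 + 36715 = 37231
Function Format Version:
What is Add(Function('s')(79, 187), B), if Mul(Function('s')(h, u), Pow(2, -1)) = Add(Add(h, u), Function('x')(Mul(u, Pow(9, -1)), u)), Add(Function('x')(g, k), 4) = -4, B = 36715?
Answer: 37231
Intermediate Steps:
Function('x')(g, k) = -8 (Function('x')(g, k) = Add(-4, -4) = -8)
Function('s')(h, u) = Add(-16, Mul(2, h), Mul(2, u)) (Function('s')(h, u) = Mul(2, Add(Add(h, u), -8)) = Mul(2, Add(-8, h, u)) = Add(-16, Mul(2, h), Mul(2, u)))
Add(Function('s')(79, 187), B) = Add(Add(-16, Mul(2, 79), Mul(2, 187)), 36715) = Add(Add(-16, 158, 374), 36715) = Add(516, 36715) = 37231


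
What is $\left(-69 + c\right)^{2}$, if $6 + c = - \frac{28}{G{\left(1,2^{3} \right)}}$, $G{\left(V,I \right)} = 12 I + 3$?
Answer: $\frac{55547209}{9801} \approx 5667.5$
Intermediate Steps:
$G{\left(V,I \right)} = 3 + 12 I$
$c = - \frac{622}{99}$ ($c = -6 - \frac{28}{3 + 12 \cdot 2^{3}} = -6 - \frac{28}{3 + 12 \cdot 8} = -6 - \frac{28}{3 + 96} = -6 - \frac{28}{99} = - \frac{622}{99} \approx -6.2828$)
$\left(-69 + c\right)^{2} = \left(-69 - \frac{622}{99}\right)^{2} = \left(- \frac{7453}{99}\right)^{2} = \frac{55547209}{9801}$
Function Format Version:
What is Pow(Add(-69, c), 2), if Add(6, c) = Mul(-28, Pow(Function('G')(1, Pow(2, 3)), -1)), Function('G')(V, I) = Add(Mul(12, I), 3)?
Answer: Rational(55547209, 9801) ≈ 5667.5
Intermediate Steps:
Function('G')(V, I) = Add(3, Mul(12, I))
c = Rational(-622, 99) (c = Add(-6, Mul(-28, Pow(Add(3, Mul(12, Pow(2, 3))), -1))) = Add(-6, Mul(-28, Pow(Add(3, Mul(12, 8)), -1))) = Add(-6, Mul(-28, Pow(Add(3, 96), -1))) = Add(-6, Mul(-28, Pow(99, -1))) = Add(-6, Mul(-28, Rational(1, 99))) = Add(-6, Rational(-28, 99)) = Rational(-622, 99) ≈ -6.2828)
Pow(Add(-69, c), 2) = Pow(Add(-69, Rational(-622, 99)), 2) = Pow(Rational(-7453, 99), 2) = Rational(55547209, 9801)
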